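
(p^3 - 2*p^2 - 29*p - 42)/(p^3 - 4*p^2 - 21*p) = (p + 2)/p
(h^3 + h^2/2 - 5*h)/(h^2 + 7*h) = (h^2 + h/2 - 5)/(h + 7)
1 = 1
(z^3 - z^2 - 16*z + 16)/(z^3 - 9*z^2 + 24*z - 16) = (z + 4)/(z - 4)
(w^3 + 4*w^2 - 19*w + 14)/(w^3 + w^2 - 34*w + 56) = (w - 1)/(w - 4)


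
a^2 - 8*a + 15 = (a - 5)*(a - 3)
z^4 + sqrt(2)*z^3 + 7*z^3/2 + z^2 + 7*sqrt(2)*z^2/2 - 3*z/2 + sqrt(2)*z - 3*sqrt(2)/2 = (z - 1/2)*(z + 1)*(z + 3)*(z + sqrt(2))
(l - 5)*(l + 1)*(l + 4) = l^3 - 21*l - 20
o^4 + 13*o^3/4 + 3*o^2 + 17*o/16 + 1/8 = (o + 1/4)*(o + 1/2)^2*(o + 2)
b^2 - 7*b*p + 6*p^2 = (b - 6*p)*(b - p)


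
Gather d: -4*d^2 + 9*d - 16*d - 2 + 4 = -4*d^2 - 7*d + 2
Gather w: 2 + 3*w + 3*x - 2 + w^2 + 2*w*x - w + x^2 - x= w^2 + w*(2*x + 2) + x^2 + 2*x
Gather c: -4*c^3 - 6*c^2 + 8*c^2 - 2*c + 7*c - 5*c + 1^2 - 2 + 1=-4*c^3 + 2*c^2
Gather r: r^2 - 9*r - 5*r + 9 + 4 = r^2 - 14*r + 13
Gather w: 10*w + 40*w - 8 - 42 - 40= 50*w - 90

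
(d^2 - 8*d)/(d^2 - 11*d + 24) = d/(d - 3)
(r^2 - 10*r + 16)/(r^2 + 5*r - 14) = (r - 8)/(r + 7)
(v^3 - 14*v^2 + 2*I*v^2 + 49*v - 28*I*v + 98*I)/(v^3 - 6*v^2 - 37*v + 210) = (v^2 + v*(-7 + 2*I) - 14*I)/(v^2 + v - 30)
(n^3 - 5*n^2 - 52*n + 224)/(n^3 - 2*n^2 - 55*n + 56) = (n - 4)/(n - 1)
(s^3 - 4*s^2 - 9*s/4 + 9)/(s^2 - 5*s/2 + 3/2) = (s^2 - 5*s/2 - 6)/(s - 1)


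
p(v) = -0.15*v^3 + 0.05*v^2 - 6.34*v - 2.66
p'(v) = -0.45*v^2 + 0.1*v - 6.34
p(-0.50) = 0.54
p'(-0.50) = -6.50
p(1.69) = -13.96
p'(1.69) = -7.46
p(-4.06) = 33.94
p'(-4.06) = -14.16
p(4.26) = -40.36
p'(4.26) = -14.08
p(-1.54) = 7.77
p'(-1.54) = -7.56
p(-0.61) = 1.26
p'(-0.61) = -6.57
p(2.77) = -23.03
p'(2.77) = -9.52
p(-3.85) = 31.05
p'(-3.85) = -13.40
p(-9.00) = 167.80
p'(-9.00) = -43.69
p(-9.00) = 167.80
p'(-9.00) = -43.69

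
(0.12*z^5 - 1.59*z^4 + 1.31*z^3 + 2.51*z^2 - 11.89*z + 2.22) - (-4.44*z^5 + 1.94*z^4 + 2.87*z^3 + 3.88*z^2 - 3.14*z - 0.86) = 4.56*z^5 - 3.53*z^4 - 1.56*z^3 - 1.37*z^2 - 8.75*z + 3.08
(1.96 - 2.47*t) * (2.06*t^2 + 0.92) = -5.0882*t^3 + 4.0376*t^2 - 2.2724*t + 1.8032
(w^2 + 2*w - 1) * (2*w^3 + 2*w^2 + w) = 2*w^5 + 6*w^4 + 3*w^3 - w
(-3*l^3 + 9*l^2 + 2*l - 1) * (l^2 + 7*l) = -3*l^5 - 12*l^4 + 65*l^3 + 13*l^2 - 7*l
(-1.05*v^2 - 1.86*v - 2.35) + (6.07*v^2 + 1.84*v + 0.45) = 5.02*v^2 - 0.02*v - 1.9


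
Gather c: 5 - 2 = 3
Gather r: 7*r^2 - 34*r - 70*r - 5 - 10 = 7*r^2 - 104*r - 15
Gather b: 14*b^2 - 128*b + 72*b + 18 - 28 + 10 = 14*b^2 - 56*b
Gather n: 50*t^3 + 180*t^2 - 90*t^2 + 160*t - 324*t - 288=50*t^3 + 90*t^2 - 164*t - 288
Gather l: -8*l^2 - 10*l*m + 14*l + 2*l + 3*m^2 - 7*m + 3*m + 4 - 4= -8*l^2 + l*(16 - 10*m) + 3*m^2 - 4*m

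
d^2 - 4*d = d*(d - 4)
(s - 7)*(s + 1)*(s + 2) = s^3 - 4*s^2 - 19*s - 14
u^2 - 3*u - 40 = (u - 8)*(u + 5)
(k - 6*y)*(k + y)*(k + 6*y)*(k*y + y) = k^4*y + k^3*y^2 + k^3*y - 36*k^2*y^3 + k^2*y^2 - 36*k*y^4 - 36*k*y^3 - 36*y^4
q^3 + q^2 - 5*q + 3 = (q - 1)^2*(q + 3)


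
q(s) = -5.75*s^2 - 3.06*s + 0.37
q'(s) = -11.5*s - 3.06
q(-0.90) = -1.53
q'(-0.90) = 7.29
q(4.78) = -145.64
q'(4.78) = -58.03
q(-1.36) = -6.10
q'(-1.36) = 12.58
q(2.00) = -28.75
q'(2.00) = -26.06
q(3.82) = -95.23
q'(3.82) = -46.99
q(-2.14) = -19.41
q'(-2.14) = 21.55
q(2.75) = -51.53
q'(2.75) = -34.68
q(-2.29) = -22.78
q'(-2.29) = 23.28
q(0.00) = 0.37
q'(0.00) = -3.06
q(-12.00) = -790.91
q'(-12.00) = 134.94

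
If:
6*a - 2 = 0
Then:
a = 1/3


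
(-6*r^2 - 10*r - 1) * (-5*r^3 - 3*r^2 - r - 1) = 30*r^5 + 68*r^4 + 41*r^3 + 19*r^2 + 11*r + 1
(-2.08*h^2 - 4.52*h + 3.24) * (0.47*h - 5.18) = -0.9776*h^3 + 8.65*h^2 + 24.9364*h - 16.7832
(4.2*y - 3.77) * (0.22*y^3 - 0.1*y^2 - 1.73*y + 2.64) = 0.924*y^4 - 1.2494*y^3 - 6.889*y^2 + 17.6101*y - 9.9528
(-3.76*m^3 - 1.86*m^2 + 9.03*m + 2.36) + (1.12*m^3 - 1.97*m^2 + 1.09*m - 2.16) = -2.64*m^3 - 3.83*m^2 + 10.12*m + 0.2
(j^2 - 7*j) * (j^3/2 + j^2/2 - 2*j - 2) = j^5/2 - 3*j^4 - 11*j^3/2 + 12*j^2 + 14*j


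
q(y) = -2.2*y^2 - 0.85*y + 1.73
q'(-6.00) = 25.55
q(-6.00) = -72.37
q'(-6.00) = 25.55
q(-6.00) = -72.37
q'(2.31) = -11.01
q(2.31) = -11.97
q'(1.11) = -5.73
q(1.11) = -1.92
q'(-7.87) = 33.78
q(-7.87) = -127.84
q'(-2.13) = 8.52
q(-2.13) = -6.44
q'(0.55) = -3.27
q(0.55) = 0.60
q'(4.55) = -20.87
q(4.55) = -47.68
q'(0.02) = -0.94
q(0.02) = 1.71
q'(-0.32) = 0.56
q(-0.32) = 1.78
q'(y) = -4.4*y - 0.85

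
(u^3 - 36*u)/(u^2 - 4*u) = (u^2 - 36)/(u - 4)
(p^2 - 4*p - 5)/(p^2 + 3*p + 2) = (p - 5)/(p + 2)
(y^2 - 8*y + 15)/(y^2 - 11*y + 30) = (y - 3)/(y - 6)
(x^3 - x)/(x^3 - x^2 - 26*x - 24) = x*(x - 1)/(x^2 - 2*x - 24)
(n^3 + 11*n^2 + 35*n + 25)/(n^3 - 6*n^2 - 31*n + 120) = (n^2 + 6*n + 5)/(n^2 - 11*n + 24)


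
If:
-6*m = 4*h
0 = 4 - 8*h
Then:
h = 1/2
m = -1/3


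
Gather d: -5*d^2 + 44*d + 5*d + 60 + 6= -5*d^2 + 49*d + 66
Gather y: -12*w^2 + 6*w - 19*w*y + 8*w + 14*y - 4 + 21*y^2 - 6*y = -12*w^2 + 14*w + 21*y^2 + y*(8 - 19*w) - 4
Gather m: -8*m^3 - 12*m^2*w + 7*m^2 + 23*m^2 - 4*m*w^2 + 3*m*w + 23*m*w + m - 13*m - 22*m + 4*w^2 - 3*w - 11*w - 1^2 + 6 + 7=-8*m^3 + m^2*(30 - 12*w) + m*(-4*w^2 + 26*w - 34) + 4*w^2 - 14*w + 12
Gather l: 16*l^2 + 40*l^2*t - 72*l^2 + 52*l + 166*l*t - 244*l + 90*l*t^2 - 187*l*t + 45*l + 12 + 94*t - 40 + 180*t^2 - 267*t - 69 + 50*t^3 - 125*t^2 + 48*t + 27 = l^2*(40*t - 56) + l*(90*t^2 - 21*t - 147) + 50*t^3 + 55*t^2 - 125*t - 70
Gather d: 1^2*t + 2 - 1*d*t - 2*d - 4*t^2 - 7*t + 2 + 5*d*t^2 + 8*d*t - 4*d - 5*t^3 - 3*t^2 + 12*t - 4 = d*(5*t^2 + 7*t - 6) - 5*t^3 - 7*t^2 + 6*t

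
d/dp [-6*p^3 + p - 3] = 1 - 18*p^2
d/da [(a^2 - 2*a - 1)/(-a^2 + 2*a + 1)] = 0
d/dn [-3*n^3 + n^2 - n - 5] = -9*n^2 + 2*n - 1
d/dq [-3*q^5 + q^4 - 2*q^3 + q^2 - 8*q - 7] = -15*q^4 + 4*q^3 - 6*q^2 + 2*q - 8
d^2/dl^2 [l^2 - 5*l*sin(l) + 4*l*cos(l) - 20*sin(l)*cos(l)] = 5*l*sin(l) - 4*l*cos(l) - 8*sin(l) + 40*sin(2*l) - 10*cos(l) + 2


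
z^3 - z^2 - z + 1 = (z - 1)^2*(z + 1)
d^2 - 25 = (d - 5)*(d + 5)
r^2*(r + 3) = r^3 + 3*r^2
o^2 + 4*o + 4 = (o + 2)^2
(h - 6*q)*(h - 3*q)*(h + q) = h^3 - 8*h^2*q + 9*h*q^2 + 18*q^3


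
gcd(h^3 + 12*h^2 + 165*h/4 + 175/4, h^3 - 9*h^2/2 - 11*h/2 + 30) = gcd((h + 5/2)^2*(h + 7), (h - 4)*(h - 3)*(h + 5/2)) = h + 5/2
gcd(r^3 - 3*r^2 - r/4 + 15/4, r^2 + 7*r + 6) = r + 1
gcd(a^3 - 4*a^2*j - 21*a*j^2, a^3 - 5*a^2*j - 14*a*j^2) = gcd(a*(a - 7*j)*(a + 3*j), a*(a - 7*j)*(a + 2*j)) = a^2 - 7*a*j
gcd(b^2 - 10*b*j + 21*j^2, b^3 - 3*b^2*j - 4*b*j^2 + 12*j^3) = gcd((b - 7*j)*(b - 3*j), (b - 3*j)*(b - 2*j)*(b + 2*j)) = b - 3*j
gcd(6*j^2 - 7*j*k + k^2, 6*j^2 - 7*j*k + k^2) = 6*j^2 - 7*j*k + k^2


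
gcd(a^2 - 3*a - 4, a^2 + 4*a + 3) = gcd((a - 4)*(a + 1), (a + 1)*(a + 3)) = a + 1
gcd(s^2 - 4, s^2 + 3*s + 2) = s + 2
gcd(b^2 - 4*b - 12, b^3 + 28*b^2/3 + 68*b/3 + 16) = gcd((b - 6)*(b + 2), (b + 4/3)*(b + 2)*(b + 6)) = b + 2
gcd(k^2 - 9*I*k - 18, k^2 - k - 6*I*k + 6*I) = k - 6*I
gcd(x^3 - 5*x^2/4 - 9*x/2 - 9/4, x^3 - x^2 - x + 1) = x + 1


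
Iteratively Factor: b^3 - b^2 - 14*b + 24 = (b - 3)*(b^2 + 2*b - 8) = (b - 3)*(b + 4)*(b - 2)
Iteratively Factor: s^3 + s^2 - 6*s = (s - 2)*(s^2 + 3*s) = (s - 2)*(s + 3)*(s)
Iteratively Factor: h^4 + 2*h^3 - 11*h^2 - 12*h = (h)*(h^3 + 2*h^2 - 11*h - 12) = h*(h - 3)*(h^2 + 5*h + 4) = h*(h - 3)*(h + 4)*(h + 1)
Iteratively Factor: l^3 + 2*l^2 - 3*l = (l)*(l^2 + 2*l - 3) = l*(l - 1)*(l + 3)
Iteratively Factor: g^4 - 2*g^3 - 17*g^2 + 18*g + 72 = (g + 3)*(g^3 - 5*g^2 - 2*g + 24) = (g - 3)*(g + 3)*(g^2 - 2*g - 8) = (g - 3)*(g + 2)*(g + 3)*(g - 4)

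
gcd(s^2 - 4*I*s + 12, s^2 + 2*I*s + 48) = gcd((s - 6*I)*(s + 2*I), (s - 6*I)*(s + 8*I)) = s - 6*I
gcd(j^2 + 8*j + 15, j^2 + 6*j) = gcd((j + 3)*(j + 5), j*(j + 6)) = 1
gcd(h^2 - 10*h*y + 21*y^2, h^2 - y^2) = 1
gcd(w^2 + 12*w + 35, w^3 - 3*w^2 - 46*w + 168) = w + 7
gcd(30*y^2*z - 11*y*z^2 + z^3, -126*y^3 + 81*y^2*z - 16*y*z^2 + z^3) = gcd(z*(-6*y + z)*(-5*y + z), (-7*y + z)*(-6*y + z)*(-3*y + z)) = 6*y - z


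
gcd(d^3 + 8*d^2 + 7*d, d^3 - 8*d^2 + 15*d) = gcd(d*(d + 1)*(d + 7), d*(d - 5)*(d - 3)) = d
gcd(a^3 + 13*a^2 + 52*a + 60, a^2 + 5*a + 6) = a + 2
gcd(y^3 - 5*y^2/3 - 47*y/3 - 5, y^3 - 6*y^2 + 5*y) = y - 5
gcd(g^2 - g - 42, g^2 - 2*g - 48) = g + 6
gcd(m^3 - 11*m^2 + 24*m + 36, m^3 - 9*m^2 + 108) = m^2 - 12*m + 36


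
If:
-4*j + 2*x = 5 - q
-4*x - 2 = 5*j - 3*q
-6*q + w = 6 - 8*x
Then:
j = 10*x/7 - 13/7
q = 26*x/7 - 17/7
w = 100*x/7 - 60/7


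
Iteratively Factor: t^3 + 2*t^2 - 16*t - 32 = (t + 2)*(t^2 - 16) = (t + 2)*(t + 4)*(t - 4)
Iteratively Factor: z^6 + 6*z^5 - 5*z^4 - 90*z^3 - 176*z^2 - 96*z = (z)*(z^5 + 6*z^4 - 5*z^3 - 90*z^2 - 176*z - 96) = z*(z + 3)*(z^4 + 3*z^3 - 14*z^2 - 48*z - 32) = z*(z + 2)*(z + 3)*(z^3 + z^2 - 16*z - 16) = z*(z - 4)*(z + 2)*(z + 3)*(z^2 + 5*z + 4) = z*(z - 4)*(z + 1)*(z + 2)*(z + 3)*(z + 4)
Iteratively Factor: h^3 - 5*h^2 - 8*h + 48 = (h - 4)*(h^2 - h - 12) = (h - 4)^2*(h + 3)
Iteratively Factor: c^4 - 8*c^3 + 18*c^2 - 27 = (c - 3)*(c^3 - 5*c^2 + 3*c + 9) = (c - 3)^2*(c^2 - 2*c - 3) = (c - 3)^2*(c + 1)*(c - 3)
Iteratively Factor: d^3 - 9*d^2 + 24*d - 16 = (d - 4)*(d^2 - 5*d + 4) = (d - 4)*(d - 1)*(d - 4)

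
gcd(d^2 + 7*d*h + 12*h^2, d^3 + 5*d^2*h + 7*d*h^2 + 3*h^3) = d + 3*h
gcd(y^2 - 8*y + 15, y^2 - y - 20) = y - 5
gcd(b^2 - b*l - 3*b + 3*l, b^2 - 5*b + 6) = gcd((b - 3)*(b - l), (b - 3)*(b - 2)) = b - 3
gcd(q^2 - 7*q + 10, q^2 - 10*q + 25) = q - 5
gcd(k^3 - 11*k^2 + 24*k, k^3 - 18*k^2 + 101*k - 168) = k^2 - 11*k + 24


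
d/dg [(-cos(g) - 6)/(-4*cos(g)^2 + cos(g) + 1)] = (-4*sin(g)^2 + 48*cos(g) - 1)*sin(g)/(-4*cos(g)^2 + cos(g) + 1)^2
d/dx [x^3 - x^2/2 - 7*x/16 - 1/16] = 3*x^2 - x - 7/16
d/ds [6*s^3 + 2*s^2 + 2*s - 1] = 18*s^2 + 4*s + 2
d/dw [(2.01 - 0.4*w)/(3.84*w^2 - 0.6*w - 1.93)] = (1.536*w^2 - 15.4368*w + 1.978)/(14.7456*w^4 - 4.608*w^3 - 14.4624*w^2 + 2.316*w + 3.7249)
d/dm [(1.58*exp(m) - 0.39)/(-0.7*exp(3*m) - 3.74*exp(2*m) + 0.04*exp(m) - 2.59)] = (2.212*exp(3*m) + 5.0902*exp(2*m) - 2.9172*exp(m) - 4.0766)*exp(m)/(0.49*exp(6*m) + 5.236*exp(5*m) + 13.9316*exp(4*m) + 3.3268*exp(3*m) + 19.3748*exp(2*m) - 0.2072*exp(m) + 6.7081)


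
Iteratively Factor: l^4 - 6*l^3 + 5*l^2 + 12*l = (l - 3)*(l^3 - 3*l^2 - 4*l) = l*(l - 3)*(l^2 - 3*l - 4) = l*(l - 3)*(l + 1)*(l - 4)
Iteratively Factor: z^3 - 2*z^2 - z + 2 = (z + 1)*(z^2 - 3*z + 2) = (z - 1)*(z + 1)*(z - 2)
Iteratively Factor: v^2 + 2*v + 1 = (v + 1)*(v + 1)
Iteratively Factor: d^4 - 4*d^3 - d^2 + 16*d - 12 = (d + 2)*(d^3 - 6*d^2 + 11*d - 6) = (d - 1)*(d + 2)*(d^2 - 5*d + 6) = (d - 3)*(d - 1)*(d + 2)*(d - 2)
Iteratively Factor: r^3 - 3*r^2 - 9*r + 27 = (r - 3)*(r^2 - 9) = (r - 3)*(r + 3)*(r - 3)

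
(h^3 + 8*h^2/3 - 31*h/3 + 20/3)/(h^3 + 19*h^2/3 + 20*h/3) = (3*h^2 - 7*h + 4)/(h*(3*h + 4))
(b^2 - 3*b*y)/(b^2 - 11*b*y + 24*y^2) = b/(b - 8*y)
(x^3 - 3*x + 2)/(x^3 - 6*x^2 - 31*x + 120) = (x^3 - 3*x + 2)/(x^3 - 6*x^2 - 31*x + 120)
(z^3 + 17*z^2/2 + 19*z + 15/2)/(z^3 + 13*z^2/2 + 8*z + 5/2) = (z + 3)/(z + 1)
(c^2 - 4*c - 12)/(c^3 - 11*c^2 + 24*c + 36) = (c + 2)/(c^2 - 5*c - 6)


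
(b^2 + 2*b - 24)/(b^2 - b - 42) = (b - 4)/(b - 7)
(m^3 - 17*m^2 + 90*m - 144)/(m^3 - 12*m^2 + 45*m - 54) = (m - 8)/(m - 3)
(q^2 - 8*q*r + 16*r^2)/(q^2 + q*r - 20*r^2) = (q - 4*r)/(q + 5*r)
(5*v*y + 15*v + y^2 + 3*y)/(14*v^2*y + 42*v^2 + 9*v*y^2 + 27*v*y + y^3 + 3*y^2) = (5*v + y)/(14*v^2 + 9*v*y + y^2)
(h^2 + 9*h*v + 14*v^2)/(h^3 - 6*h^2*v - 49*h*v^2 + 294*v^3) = (h + 2*v)/(h^2 - 13*h*v + 42*v^2)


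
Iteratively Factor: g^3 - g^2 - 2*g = (g + 1)*(g^2 - 2*g) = g*(g + 1)*(g - 2)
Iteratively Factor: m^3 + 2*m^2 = (m)*(m^2 + 2*m) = m*(m + 2)*(m)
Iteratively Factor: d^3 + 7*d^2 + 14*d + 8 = (d + 2)*(d^2 + 5*d + 4) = (d + 2)*(d + 4)*(d + 1)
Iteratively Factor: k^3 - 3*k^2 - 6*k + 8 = (k + 2)*(k^2 - 5*k + 4) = (k - 1)*(k + 2)*(k - 4)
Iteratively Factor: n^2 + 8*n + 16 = (n + 4)*(n + 4)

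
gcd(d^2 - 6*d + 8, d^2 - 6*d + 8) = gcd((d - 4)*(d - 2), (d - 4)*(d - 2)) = d^2 - 6*d + 8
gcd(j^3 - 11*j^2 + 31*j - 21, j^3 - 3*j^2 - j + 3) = j^2 - 4*j + 3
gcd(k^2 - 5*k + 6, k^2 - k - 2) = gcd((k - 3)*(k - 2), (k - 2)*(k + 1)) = k - 2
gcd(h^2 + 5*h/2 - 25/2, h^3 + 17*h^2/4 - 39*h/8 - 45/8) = h + 5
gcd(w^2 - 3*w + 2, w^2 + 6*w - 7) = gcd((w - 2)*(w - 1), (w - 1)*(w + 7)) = w - 1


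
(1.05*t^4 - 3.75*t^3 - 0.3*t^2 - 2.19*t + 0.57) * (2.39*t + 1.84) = 2.5095*t^5 - 7.0305*t^4 - 7.617*t^3 - 5.7861*t^2 - 2.6673*t + 1.0488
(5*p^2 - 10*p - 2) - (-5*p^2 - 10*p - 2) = 10*p^2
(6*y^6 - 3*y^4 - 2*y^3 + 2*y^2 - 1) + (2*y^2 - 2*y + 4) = 6*y^6 - 3*y^4 - 2*y^3 + 4*y^2 - 2*y + 3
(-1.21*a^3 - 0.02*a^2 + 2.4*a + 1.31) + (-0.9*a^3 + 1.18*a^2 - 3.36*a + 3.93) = -2.11*a^3 + 1.16*a^2 - 0.96*a + 5.24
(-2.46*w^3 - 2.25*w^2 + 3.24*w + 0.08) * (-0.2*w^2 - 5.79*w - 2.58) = 0.492*w^5 + 14.6934*w^4 + 18.7263*w^3 - 12.9706*w^2 - 8.8224*w - 0.2064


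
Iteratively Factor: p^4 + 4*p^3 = (p)*(p^3 + 4*p^2) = p*(p + 4)*(p^2) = p^2*(p + 4)*(p)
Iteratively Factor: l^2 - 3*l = (l)*(l - 3)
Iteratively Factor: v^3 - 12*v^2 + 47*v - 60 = (v - 3)*(v^2 - 9*v + 20) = (v - 4)*(v - 3)*(v - 5)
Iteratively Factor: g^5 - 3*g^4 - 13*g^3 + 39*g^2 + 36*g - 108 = (g - 3)*(g^4 - 13*g^2 + 36) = (g - 3)^2*(g^3 + 3*g^2 - 4*g - 12) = (g - 3)^2*(g + 3)*(g^2 - 4) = (g - 3)^2*(g - 2)*(g + 3)*(g + 2)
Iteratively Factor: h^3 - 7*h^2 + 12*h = (h - 3)*(h^2 - 4*h) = h*(h - 3)*(h - 4)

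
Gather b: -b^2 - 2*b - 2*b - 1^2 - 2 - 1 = -b^2 - 4*b - 4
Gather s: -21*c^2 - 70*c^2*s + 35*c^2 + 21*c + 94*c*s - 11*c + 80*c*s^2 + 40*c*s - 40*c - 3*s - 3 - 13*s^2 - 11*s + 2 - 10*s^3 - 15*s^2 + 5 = 14*c^2 - 30*c - 10*s^3 + s^2*(80*c - 28) + s*(-70*c^2 + 134*c - 14) + 4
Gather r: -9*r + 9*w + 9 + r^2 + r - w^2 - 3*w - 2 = r^2 - 8*r - w^2 + 6*w + 7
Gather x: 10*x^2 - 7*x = 10*x^2 - 7*x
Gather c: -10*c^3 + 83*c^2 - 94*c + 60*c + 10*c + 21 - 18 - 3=-10*c^3 + 83*c^2 - 24*c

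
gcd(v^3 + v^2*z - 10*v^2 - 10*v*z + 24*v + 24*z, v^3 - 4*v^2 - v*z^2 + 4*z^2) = v^2 + v*z - 4*v - 4*z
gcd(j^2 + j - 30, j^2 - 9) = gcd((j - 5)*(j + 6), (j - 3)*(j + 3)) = 1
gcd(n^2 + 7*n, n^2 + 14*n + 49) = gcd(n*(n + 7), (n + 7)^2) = n + 7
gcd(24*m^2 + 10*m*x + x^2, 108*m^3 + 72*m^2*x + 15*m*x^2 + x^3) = 6*m + x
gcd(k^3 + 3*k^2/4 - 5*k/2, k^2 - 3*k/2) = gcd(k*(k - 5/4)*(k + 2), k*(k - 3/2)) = k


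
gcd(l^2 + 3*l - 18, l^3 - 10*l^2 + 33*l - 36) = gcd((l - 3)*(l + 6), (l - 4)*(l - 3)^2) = l - 3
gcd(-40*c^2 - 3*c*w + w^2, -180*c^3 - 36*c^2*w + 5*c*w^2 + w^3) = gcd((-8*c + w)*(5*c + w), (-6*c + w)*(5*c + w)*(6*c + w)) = 5*c + w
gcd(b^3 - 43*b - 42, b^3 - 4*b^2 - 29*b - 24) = b + 1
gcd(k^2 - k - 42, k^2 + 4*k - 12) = k + 6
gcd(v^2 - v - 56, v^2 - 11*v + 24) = v - 8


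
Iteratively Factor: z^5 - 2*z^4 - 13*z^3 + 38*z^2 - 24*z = (z - 1)*(z^4 - z^3 - 14*z^2 + 24*z) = (z - 1)*(z + 4)*(z^3 - 5*z^2 + 6*z) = (z - 2)*(z - 1)*(z + 4)*(z^2 - 3*z) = z*(z - 2)*(z - 1)*(z + 4)*(z - 3)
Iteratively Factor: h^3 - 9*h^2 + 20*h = (h - 4)*(h^2 - 5*h) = (h - 5)*(h - 4)*(h)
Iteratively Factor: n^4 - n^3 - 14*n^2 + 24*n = (n - 2)*(n^3 + n^2 - 12*n) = (n - 2)*(n + 4)*(n^2 - 3*n) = (n - 3)*(n - 2)*(n + 4)*(n)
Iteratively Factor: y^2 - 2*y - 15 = (y + 3)*(y - 5)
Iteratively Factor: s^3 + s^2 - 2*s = (s + 2)*(s^2 - s) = (s - 1)*(s + 2)*(s)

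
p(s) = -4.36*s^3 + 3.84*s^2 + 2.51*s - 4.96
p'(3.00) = -92.17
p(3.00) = -80.59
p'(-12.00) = -1973.17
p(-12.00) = 8051.96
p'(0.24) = 3.60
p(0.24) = -4.20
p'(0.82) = 0.01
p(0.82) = -2.72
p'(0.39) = 3.52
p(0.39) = -3.66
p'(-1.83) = -55.35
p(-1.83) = 30.03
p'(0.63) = 2.16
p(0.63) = -2.94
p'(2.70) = -72.11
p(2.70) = -56.01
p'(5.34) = -329.46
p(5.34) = -545.97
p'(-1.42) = -34.77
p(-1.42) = 11.70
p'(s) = -13.08*s^2 + 7.68*s + 2.51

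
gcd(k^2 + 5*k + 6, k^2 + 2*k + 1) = 1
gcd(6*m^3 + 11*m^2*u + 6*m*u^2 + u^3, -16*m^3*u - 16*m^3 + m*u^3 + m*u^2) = 1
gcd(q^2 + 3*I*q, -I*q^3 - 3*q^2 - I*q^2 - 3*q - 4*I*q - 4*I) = 1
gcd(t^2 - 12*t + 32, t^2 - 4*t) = t - 4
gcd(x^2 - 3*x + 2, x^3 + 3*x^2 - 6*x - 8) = x - 2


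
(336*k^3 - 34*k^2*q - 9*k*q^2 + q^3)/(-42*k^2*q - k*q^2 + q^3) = (-8*k + q)/q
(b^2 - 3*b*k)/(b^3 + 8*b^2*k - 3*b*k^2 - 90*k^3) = b/(b^2 + 11*b*k + 30*k^2)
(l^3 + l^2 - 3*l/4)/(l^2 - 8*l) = (l^2 + l - 3/4)/(l - 8)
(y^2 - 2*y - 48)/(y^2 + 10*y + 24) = (y - 8)/(y + 4)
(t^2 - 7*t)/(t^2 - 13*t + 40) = t*(t - 7)/(t^2 - 13*t + 40)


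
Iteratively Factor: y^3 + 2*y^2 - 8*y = (y)*(y^2 + 2*y - 8) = y*(y + 4)*(y - 2)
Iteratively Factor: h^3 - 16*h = (h + 4)*(h^2 - 4*h) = (h - 4)*(h + 4)*(h)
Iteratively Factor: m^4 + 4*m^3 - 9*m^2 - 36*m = (m + 4)*(m^3 - 9*m) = m*(m + 4)*(m^2 - 9) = m*(m - 3)*(m + 4)*(m + 3)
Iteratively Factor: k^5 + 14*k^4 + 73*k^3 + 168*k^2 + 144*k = (k + 3)*(k^4 + 11*k^3 + 40*k^2 + 48*k) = (k + 3)^2*(k^3 + 8*k^2 + 16*k) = k*(k + 3)^2*(k^2 + 8*k + 16) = k*(k + 3)^2*(k + 4)*(k + 4)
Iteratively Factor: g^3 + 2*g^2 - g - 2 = (g + 2)*(g^2 - 1) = (g - 1)*(g + 2)*(g + 1)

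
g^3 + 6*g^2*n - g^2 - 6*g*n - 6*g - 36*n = (g - 3)*(g + 2)*(g + 6*n)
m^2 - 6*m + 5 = (m - 5)*(m - 1)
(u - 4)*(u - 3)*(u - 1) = u^3 - 8*u^2 + 19*u - 12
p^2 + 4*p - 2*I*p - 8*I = (p + 4)*(p - 2*I)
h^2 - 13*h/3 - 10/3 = (h - 5)*(h + 2/3)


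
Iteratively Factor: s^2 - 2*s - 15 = (s + 3)*(s - 5)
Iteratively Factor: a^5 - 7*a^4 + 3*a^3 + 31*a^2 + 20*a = (a + 1)*(a^4 - 8*a^3 + 11*a^2 + 20*a) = a*(a + 1)*(a^3 - 8*a^2 + 11*a + 20) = a*(a - 5)*(a + 1)*(a^2 - 3*a - 4) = a*(a - 5)*(a + 1)^2*(a - 4)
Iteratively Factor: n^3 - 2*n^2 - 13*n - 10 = (n - 5)*(n^2 + 3*n + 2) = (n - 5)*(n + 1)*(n + 2)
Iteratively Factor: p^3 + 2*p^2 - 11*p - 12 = (p + 4)*(p^2 - 2*p - 3) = (p - 3)*(p + 4)*(p + 1)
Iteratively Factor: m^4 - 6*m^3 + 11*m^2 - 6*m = (m - 1)*(m^3 - 5*m^2 + 6*m) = (m - 2)*(m - 1)*(m^2 - 3*m) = (m - 3)*(m - 2)*(m - 1)*(m)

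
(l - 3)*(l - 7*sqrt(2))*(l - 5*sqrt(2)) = l^3 - 12*sqrt(2)*l^2 - 3*l^2 + 36*sqrt(2)*l + 70*l - 210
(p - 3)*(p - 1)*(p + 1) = p^3 - 3*p^2 - p + 3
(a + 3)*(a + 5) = a^2 + 8*a + 15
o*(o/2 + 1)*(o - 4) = o^3/2 - o^2 - 4*o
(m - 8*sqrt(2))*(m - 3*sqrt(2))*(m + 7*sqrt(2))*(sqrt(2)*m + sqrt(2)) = sqrt(2)*m^4 - 8*m^3 + sqrt(2)*m^3 - 106*sqrt(2)*m^2 - 8*m^2 - 106*sqrt(2)*m + 672*m + 672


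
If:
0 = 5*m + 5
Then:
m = -1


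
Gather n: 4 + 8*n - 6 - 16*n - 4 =-8*n - 6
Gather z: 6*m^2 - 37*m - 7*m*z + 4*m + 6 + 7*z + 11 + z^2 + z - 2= 6*m^2 - 33*m + z^2 + z*(8 - 7*m) + 15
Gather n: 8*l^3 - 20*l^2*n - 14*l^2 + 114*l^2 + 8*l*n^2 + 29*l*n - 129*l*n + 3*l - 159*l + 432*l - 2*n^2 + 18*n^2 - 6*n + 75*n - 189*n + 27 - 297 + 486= 8*l^3 + 100*l^2 + 276*l + n^2*(8*l + 16) + n*(-20*l^2 - 100*l - 120) + 216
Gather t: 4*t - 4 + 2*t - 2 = 6*t - 6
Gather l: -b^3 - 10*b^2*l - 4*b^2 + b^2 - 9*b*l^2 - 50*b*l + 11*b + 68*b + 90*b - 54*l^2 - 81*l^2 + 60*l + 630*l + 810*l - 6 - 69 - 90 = -b^3 - 3*b^2 + 169*b + l^2*(-9*b - 135) + l*(-10*b^2 - 50*b + 1500) - 165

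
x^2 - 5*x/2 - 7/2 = (x - 7/2)*(x + 1)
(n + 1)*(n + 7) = n^2 + 8*n + 7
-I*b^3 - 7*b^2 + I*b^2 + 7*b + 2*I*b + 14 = (b - 2)*(b - 7*I)*(-I*b - I)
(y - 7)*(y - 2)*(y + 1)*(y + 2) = y^4 - 6*y^3 - 11*y^2 + 24*y + 28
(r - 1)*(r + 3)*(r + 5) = r^3 + 7*r^2 + 7*r - 15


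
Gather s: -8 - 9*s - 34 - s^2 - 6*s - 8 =-s^2 - 15*s - 50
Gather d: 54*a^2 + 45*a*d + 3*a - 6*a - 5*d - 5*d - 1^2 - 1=54*a^2 - 3*a + d*(45*a - 10) - 2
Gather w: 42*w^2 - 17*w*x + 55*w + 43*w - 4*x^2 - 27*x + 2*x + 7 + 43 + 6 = 42*w^2 + w*(98 - 17*x) - 4*x^2 - 25*x + 56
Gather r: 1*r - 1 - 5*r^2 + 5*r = -5*r^2 + 6*r - 1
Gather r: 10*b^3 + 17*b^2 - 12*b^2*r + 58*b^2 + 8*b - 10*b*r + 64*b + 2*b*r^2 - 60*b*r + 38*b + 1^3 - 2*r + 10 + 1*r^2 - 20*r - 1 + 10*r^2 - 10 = 10*b^3 + 75*b^2 + 110*b + r^2*(2*b + 11) + r*(-12*b^2 - 70*b - 22)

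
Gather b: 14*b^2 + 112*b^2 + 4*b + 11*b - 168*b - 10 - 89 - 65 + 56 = 126*b^2 - 153*b - 108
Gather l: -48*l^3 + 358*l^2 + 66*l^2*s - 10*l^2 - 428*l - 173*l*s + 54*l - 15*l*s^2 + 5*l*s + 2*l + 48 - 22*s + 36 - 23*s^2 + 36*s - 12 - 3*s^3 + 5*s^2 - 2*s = -48*l^3 + l^2*(66*s + 348) + l*(-15*s^2 - 168*s - 372) - 3*s^3 - 18*s^2 + 12*s + 72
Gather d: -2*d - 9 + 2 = -2*d - 7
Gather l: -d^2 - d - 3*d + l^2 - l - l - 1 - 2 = -d^2 - 4*d + l^2 - 2*l - 3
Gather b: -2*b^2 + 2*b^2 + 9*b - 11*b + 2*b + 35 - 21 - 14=0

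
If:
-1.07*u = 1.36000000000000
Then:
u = -1.27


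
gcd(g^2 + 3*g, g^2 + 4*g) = g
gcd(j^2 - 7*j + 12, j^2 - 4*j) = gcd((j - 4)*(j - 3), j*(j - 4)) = j - 4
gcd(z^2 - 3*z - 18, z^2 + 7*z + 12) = z + 3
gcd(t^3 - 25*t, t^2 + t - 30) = t - 5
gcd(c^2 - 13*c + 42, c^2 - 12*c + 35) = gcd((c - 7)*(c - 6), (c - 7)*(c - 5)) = c - 7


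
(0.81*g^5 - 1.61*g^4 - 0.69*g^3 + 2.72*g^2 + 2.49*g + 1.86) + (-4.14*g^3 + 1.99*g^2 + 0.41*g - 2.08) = 0.81*g^5 - 1.61*g^4 - 4.83*g^3 + 4.71*g^2 + 2.9*g - 0.22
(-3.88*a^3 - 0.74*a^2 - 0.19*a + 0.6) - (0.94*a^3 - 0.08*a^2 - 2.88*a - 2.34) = -4.82*a^3 - 0.66*a^2 + 2.69*a + 2.94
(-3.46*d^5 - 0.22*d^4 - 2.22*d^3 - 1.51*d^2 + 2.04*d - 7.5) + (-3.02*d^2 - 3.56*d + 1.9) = -3.46*d^5 - 0.22*d^4 - 2.22*d^3 - 4.53*d^2 - 1.52*d - 5.6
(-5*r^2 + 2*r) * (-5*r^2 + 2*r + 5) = 25*r^4 - 20*r^3 - 21*r^2 + 10*r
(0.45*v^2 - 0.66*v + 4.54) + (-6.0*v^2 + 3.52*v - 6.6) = -5.55*v^2 + 2.86*v - 2.06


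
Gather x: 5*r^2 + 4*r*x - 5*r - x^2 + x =5*r^2 - 5*r - x^2 + x*(4*r + 1)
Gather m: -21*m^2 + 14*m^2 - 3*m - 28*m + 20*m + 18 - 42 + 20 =-7*m^2 - 11*m - 4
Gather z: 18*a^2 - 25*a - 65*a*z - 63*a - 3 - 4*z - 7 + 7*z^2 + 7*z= 18*a^2 - 88*a + 7*z^2 + z*(3 - 65*a) - 10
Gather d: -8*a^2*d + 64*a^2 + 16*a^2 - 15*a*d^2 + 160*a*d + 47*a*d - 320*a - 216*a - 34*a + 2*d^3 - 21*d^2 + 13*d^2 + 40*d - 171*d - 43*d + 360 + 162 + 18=80*a^2 - 570*a + 2*d^3 + d^2*(-15*a - 8) + d*(-8*a^2 + 207*a - 174) + 540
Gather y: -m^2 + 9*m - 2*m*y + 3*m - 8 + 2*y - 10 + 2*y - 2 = -m^2 + 12*m + y*(4 - 2*m) - 20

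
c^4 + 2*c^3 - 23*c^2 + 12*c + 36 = (c - 3)*(c - 2)*(c + 1)*(c + 6)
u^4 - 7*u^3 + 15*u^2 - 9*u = u*(u - 3)^2*(u - 1)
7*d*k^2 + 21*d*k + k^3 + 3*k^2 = k*(7*d + k)*(k + 3)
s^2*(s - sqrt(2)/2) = s^3 - sqrt(2)*s^2/2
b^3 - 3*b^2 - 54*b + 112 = (b - 8)*(b - 2)*(b + 7)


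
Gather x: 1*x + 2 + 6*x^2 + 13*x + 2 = 6*x^2 + 14*x + 4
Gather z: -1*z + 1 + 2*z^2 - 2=2*z^2 - z - 1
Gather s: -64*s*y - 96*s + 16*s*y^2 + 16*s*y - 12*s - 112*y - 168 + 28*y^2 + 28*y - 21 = s*(16*y^2 - 48*y - 108) + 28*y^2 - 84*y - 189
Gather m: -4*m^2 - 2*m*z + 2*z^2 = -4*m^2 - 2*m*z + 2*z^2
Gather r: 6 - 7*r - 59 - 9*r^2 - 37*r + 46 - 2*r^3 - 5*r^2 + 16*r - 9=-2*r^3 - 14*r^2 - 28*r - 16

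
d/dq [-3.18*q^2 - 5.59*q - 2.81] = -6.36*q - 5.59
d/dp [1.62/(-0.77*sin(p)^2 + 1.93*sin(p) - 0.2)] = (2.4948*sin(p) - 3.1266)*cos(p)/(0.77*sin(p)^2 - 1.93*sin(p) + 0.2)^2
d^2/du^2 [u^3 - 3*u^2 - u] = 6*u - 6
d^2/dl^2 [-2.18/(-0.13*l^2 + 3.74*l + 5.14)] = (0.073684*l^2 - 2.119832*l - 2.18*(0.26*l - 3.74)*(0.52*l - 7.48) - 2.913352)/(-0.13*l^2 + 3.74*l + 5.14)^3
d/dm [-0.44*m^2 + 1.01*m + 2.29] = 1.01 - 0.88*m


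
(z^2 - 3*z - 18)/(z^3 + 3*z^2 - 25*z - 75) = (z - 6)/(z^2 - 25)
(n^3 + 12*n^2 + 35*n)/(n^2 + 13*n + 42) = n*(n + 5)/(n + 6)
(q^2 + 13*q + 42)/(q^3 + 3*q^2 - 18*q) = (q + 7)/(q*(q - 3))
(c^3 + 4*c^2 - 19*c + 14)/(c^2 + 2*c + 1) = (c^3 + 4*c^2 - 19*c + 14)/(c^2 + 2*c + 1)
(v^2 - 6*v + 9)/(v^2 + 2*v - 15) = (v - 3)/(v + 5)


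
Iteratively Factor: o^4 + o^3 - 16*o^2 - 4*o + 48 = (o + 2)*(o^3 - o^2 - 14*o + 24) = (o - 3)*(o + 2)*(o^2 + 2*o - 8) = (o - 3)*(o - 2)*(o + 2)*(o + 4)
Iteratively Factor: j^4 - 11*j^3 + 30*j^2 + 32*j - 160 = (j - 4)*(j^3 - 7*j^2 + 2*j + 40) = (j - 4)^2*(j^2 - 3*j - 10) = (j - 4)^2*(j + 2)*(j - 5)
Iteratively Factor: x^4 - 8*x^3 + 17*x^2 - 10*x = (x - 5)*(x^3 - 3*x^2 + 2*x) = (x - 5)*(x - 2)*(x^2 - x) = x*(x - 5)*(x - 2)*(x - 1)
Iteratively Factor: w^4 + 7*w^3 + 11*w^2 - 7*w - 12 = (w + 1)*(w^3 + 6*w^2 + 5*w - 12) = (w + 1)*(w + 4)*(w^2 + 2*w - 3) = (w + 1)*(w + 3)*(w + 4)*(w - 1)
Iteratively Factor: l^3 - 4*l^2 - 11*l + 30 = (l - 2)*(l^2 - 2*l - 15) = (l - 2)*(l + 3)*(l - 5)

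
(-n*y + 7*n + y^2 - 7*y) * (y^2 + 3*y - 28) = -n*y^3 + 4*n*y^2 + 49*n*y - 196*n + y^4 - 4*y^3 - 49*y^2 + 196*y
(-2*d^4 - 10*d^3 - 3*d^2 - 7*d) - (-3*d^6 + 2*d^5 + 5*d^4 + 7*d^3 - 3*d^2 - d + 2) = 3*d^6 - 2*d^5 - 7*d^4 - 17*d^3 - 6*d - 2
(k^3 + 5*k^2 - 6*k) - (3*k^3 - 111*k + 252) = -2*k^3 + 5*k^2 + 105*k - 252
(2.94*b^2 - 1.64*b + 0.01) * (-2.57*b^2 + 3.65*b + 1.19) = -7.5558*b^4 + 14.9458*b^3 - 2.5131*b^2 - 1.9151*b + 0.0119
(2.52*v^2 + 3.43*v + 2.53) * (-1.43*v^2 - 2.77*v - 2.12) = -3.6036*v^4 - 11.8853*v^3 - 18.4614*v^2 - 14.2797*v - 5.3636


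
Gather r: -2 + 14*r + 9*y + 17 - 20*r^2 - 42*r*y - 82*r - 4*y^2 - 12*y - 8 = -20*r^2 + r*(-42*y - 68) - 4*y^2 - 3*y + 7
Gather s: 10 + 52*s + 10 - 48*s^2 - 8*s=-48*s^2 + 44*s + 20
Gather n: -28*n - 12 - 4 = -28*n - 16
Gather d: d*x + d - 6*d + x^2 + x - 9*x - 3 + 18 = d*(x - 5) + x^2 - 8*x + 15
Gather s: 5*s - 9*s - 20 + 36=16 - 4*s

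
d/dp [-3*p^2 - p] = -6*p - 1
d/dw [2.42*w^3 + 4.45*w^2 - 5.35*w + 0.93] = 7.26*w^2 + 8.9*w - 5.35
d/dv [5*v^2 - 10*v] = 10*v - 10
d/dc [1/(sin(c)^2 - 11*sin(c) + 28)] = (11 - 2*sin(c))*cos(c)/(sin(c)^2 - 11*sin(c) + 28)^2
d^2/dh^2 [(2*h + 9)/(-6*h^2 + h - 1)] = 2*(-(2*h + 9)*(12*h - 1)^2 + 4*(9*h + 13)*(6*h^2 - h + 1))/(6*h^2 - h + 1)^3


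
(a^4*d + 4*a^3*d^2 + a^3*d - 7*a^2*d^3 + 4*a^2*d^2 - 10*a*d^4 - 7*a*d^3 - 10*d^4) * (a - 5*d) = a^5*d - a^4*d^2 + a^4*d - 27*a^3*d^3 - a^3*d^2 + 25*a^2*d^4 - 27*a^2*d^3 + 50*a*d^5 + 25*a*d^4 + 50*d^5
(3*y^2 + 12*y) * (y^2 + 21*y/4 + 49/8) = 3*y^4 + 111*y^3/4 + 651*y^2/8 + 147*y/2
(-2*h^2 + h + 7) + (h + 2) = -2*h^2 + 2*h + 9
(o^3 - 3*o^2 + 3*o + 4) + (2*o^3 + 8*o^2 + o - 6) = 3*o^3 + 5*o^2 + 4*o - 2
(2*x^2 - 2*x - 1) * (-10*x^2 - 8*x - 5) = -20*x^4 + 4*x^3 + 16*x^2 + 18*x + 5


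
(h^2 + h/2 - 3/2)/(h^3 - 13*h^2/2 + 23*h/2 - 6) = (2*h + 3)/(2*h^2 - 11*h + 12)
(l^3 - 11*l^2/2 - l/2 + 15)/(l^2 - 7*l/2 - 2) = (-2*l^3 + 11*l^2 + l - 30)/(-2*l^2 + 7*l + 4)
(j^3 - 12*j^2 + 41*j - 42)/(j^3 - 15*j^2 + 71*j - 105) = (j - 2)/(j - 5)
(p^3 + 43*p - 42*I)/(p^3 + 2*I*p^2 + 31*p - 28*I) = (p - 6*I)/(p - 4*I)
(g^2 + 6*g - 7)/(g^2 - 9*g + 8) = (g + 7)/(g - 8)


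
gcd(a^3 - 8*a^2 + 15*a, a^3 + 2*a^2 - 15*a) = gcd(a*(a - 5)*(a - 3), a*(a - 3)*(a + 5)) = a^2 - 3*a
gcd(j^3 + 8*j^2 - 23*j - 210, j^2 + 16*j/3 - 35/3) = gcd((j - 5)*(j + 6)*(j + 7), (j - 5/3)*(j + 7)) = j + 7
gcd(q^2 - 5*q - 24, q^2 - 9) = q + 3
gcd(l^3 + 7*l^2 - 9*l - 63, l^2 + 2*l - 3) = l + 3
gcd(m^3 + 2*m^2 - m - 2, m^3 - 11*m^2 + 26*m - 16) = m - 1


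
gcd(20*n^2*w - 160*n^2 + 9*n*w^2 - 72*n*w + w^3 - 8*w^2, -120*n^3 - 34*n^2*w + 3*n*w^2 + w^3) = 20*n^2 + 9*n*w + w^2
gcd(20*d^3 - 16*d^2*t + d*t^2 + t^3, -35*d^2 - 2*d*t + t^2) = 5*d + t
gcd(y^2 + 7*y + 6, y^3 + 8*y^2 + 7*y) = y + 1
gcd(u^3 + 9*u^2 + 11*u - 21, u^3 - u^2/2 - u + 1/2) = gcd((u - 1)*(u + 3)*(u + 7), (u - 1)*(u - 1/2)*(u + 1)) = u - 1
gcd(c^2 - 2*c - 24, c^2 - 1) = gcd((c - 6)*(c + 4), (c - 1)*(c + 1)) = 1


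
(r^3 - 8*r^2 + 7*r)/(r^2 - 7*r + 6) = r*(r - 7)/(r - 6)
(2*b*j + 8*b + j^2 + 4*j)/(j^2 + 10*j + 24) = (2*b + j)/(j + 6)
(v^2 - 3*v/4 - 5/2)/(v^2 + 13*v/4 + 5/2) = (v - 2)/(v + 2)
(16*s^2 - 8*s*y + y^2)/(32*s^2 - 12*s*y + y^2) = (-4*s + y)/(-8*s + y)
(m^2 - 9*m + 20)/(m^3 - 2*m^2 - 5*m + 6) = (m^2 - 9*m + 20)/(m^3 - 2*m^2 - 5*m + 6)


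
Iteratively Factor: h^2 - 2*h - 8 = (h + 2)*(h - 4)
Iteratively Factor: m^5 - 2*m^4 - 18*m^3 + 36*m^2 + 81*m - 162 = (m + 3)*(m^4 - 5*m^3 - 3*m^2 + 45*m - 54) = (m + 3)^2*(m^3 - 8*m^2 + 21*m - 18) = (m - 3)*(m + 3)^2*(m^2 - 5*m + 6) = (m - 3)^2*(m + 3)^2*(m - 2)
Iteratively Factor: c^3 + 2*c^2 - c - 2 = (c + 1)*(c^2 + c - 2) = (c - 1)*(c + 1)*(c + 2)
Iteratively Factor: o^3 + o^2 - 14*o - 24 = (o + 3)*(o^2 - 2*o - 8) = (o - 4)*(o + 3)*(o + 2)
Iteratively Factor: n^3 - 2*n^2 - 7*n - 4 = (n + 1)*(n^2 - 3*n - 4) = (n + 1)^2*(n - 4)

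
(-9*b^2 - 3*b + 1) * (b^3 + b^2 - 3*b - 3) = -9*b^5 - 12*b^4 + 25*b^3 + 37*b^2 + 6*b - 3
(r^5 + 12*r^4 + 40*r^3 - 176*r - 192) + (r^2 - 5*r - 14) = r^5 + 12*r^4 + 40*r^3 + r^2 - 181*r - 206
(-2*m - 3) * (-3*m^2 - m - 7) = 6*m^3 + 11*m^2 + 17*m + 21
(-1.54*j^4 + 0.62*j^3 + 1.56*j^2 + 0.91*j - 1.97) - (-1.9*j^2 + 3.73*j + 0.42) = -1.54*j^4 + 0.62*j^3 + 3.46*j^2 - 2.82*j - 2.39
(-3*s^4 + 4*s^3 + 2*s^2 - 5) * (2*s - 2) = -6*s^5 + 14*s^4 - 4*s^3 - 4*s^2 - 10*s + 10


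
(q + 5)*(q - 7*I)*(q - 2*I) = q^3 + 5*q^2 - 9*I*q^2 - 14*q - 45*I*q - 70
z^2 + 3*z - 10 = (z - 2)*(z + 5)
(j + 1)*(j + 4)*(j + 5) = j^3 + 10*j^2 + 29*j + 20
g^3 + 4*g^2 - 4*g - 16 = (g - 2)*(g + 2)*(g + 4)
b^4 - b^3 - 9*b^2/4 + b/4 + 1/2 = (b - 2)*(b - 1/2)*(b + 1/2)*(b + 1)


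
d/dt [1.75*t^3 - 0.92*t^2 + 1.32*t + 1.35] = 5.25*t^2 - 1.84*t + 1.32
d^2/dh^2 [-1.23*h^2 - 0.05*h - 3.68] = -2.46000000000000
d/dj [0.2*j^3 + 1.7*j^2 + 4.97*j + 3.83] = 0.6*j^2 + 3.4*j + 4.97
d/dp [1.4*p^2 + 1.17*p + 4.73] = 2.8*p + 1.17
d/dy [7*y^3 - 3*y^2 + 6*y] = 21*y^2 - 6*y + 6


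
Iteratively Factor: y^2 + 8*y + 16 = (y + 4)*(y + 4)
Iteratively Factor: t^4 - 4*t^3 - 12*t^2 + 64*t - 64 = (t + 4)*(t^3 - 8*t^2 + 20*t - 16) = (t - 4)*(t + 4)*(t^2 - 4*t + 4) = (t - 4)*(t - 2)*(t + 4)*(t - 2)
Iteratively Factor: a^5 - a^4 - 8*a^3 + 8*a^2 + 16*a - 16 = (a - 2)*(a^4 + a^3 - 6*a^2 - 4*a + 8) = (a - 2)*(a + 2)*(a^3 - a^2 - 4*a + 4) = (a - 2)^2*(a + 2)*(a^2 + a - 2) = (a - 2)^2*(a - 1)*(a + 2)*(a + 2)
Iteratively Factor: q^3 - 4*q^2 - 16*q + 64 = (q - 4)*(q^2 - 16) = (q - 4)*(q + 4)*(q - 4)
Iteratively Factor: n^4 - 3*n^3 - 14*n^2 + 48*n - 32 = (n - 2)*(n^3 - n^2 - 16*n + 16) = (n - 4)*(n - 2)*(n^2 + 3*n - 4) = (n - 4)*(n - 2)*(n - 1)*(n + 4)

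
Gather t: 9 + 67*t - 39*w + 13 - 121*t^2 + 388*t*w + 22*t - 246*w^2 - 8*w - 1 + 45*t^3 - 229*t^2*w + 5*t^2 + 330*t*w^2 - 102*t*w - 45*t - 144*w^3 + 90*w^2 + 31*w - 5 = 45*t^3 + t^2*(-229*w - 116) + t*(330*w^2 + 286*w + 44) - 144*w^3 - 156*w^2 - 16*w + 16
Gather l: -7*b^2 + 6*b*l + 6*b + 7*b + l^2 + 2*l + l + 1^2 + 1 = -7*b^2 + 13*b + l^2 + l*(6*b + 3) + 2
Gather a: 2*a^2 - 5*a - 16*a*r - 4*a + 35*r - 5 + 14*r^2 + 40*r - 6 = 2*a^2 + a*(-16*r - 9) + 14*r^2 + 75*r - 11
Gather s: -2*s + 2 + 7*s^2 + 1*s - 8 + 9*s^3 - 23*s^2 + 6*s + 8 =9*s^3 - 16*s^2 + 5*s + 2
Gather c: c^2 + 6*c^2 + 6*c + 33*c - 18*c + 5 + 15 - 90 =7*c^2 + 21*c - 70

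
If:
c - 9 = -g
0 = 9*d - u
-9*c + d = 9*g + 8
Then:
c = 9 - g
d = 89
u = 801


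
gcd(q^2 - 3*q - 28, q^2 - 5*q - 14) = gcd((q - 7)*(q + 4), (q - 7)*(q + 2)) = q - 7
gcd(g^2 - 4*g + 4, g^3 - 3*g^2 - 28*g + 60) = g - 2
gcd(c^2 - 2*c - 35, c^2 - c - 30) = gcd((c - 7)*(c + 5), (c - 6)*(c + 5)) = c + 5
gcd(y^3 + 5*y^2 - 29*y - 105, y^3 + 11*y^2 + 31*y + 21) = y^2 + 10*y + 21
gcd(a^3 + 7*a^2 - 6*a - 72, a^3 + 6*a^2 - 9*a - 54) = a^2 + 3*a - 18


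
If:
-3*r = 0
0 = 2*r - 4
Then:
No Solution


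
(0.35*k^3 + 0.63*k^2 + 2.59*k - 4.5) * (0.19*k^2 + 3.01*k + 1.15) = 0.0665*k^5 + 1.1732*k^4 + 2.7909*k^3 + 7.6654*k^2 - 10.5665*k - 5.175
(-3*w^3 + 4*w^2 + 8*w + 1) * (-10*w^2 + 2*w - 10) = 30*w^5 - 46*w^4 - 42*w^3 - 34*w^2 - 78*w - 10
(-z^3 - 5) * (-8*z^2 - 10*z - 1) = 8*z^5 + 10*z^4 + z^3 + 40*z^2 + 50*z + 5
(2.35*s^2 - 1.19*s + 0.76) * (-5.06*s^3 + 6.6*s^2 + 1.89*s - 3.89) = -11.891*s^5 + 21.5314*s^4 - 7.2581*s^3 - 6.3746*s^2 + 6.0655*s - 2.9564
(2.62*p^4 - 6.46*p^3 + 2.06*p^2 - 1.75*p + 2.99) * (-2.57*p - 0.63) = -6.7334*p^5 + 14.9516*p^4 - 1.2244*p^3 + 3.1997*p^2 - 6.5818*p - 1.8837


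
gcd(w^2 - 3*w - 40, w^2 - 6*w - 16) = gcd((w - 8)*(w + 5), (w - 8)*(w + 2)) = w - 8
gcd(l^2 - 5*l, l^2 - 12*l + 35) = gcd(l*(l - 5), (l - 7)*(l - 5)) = l - 5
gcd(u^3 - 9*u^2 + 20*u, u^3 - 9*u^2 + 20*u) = u^3 - 9*u^2 + 20*u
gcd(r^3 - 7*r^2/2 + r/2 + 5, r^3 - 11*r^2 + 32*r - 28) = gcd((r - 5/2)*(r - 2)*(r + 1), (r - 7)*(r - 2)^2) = r - 2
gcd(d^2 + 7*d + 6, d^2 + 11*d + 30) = d + 6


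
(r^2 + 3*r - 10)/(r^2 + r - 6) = (r + 5)/(r + 3)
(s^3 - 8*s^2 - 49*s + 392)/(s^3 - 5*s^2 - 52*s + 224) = (s - 7)/(s - 4)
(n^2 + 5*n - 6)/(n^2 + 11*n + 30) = (n - 1)/(n + 5)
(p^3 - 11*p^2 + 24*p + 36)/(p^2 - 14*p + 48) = (p^2 - 5*p - 6)/(p - 8)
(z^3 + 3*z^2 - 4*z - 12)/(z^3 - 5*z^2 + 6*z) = (z^2 + 5*z + 6)/(z*(z - 3))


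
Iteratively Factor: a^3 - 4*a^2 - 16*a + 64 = (a - 4)*(a^2 - 16) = (a - 4)^2*(a + 4)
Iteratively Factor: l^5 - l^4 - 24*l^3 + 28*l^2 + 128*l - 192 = (l - 2)*(l^4 + l^3 - 22*l^2 - 16*l + 96) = (l - 2)^2*(l^3 + 3*l^2 - 16*l - 48) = (l - 2)^2*(l + 3)*(l^2 - 16) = (l - 4)*(l - 2)^2*(l + 3)*(l + 4)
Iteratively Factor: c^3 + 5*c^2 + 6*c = (c)*(c^2 + 5*c + 6) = c*(c + 3)*(c + 2)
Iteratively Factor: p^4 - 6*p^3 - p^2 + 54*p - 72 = (p + 3)*(p^3 - 9*p^2 + 26*p - 24) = (p - 2)*(p + 3)*(p^2 - 7*p + 12) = (p - 4)*(p - 2)*(p + 3)*(p - 3)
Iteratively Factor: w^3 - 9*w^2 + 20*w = (w)*(w^2 - 9*w + 20) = w*(w - 4)*(w - 5)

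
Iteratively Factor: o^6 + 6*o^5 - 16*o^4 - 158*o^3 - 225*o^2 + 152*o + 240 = (o + 4)*(o^5 + 2*o^4 - 24*o^3 - 62*o^2 + 23*o + 60) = (o - 5)*(o + 4)*(o^4 + 7*o^3 + 11*o^2 - 7*o - 12) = (o - 5)*(o + 4)^2*(o^3 + 3*o^2 - o - 3) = (o - 5)*(o - 1)*(o + 4)^2*(o^2 + 4*o + 3) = (o - 5)*(o - 1)*(o + 3)*(o + 4)^2*(o + 1)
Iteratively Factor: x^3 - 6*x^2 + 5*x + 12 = (x + 1)*(x^2 - 7*x + 12) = (x - 3)*(x + 1)*(x - 4)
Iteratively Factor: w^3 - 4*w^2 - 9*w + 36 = (w - 4)*(w^2 - 9) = (w - 4)*(w + 3)*(w - 3)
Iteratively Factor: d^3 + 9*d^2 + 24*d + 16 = (d + 1)*(d^2 + 8*d + 16) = (d + 1)*(d + 4)*(d + 4)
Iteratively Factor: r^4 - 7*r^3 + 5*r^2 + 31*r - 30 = (r + 2)*(r^3 - 9*r^2 + 23*r - 15) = (r - 3)*(r + 2)*(r^2 - 6*r + 5) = (r - 5)*(r - 3)*(r + 2)*(r - 1)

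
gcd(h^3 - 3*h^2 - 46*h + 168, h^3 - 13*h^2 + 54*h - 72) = h^2 - 10*h + 24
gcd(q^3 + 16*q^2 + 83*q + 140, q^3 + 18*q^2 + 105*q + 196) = q^2 + 11*q + 28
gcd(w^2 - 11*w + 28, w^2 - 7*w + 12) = w - 4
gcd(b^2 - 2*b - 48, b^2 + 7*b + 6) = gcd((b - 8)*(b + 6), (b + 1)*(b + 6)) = b + 6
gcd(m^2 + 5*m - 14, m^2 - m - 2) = m - 2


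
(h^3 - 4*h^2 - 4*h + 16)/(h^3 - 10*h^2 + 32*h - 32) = (h + 2)/(h - 4)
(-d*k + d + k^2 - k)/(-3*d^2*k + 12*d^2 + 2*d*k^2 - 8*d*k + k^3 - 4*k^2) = (k - 1)/(3*d*k - 12*d + k^2 - 4*k)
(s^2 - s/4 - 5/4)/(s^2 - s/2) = (4*s^2 - s - 5)/(2*s*(2*s - 1))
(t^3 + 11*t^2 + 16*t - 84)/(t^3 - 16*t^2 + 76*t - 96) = (t^2 + 13*t + 42)/(t^2 - 14*t + 48)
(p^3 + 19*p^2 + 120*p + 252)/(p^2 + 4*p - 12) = (p^2 + 13*p + 42)/(p - 2)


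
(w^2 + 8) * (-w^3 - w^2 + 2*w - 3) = -w^5 - w^4 - 6*w^3 - 11*w^2 + 16*w - 24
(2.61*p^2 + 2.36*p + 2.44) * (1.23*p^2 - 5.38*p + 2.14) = 3.2103*p^4 - 11.139*p^3 - 4.1102*p^2 - 8.0768*p + 5.2216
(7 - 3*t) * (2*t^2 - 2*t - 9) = -6*t^3 + 20*t^2 + 13*t - 63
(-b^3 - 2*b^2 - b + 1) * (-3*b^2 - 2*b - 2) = 3*b^5 + 8*b^4 + 9*b^3 + 3*b^2 - 2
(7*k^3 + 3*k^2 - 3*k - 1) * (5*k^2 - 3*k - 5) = 35*k^5 - 6*k^4 - 59*k^3 - 11*k^2 + 18*k + 5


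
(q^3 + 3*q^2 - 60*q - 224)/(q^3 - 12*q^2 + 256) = (q + 7)/(q - 8)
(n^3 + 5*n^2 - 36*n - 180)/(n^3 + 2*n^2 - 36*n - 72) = (n + 5)/(n + 2)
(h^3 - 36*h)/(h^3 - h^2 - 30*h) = (h + 6)/(h + 5)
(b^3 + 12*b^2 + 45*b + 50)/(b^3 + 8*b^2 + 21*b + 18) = (b^2 + 10*b + 25)/(b^2 + 6*b + 9)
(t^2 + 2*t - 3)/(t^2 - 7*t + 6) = (t + 3)/(t - 6)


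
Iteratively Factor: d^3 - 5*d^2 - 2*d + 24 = (d - 4)*(d^2 - d - 6) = (d - 4)*(d + 2)*(d - 3)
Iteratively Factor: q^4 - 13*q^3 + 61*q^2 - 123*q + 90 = (q - 5)*(q^3 - 8*q^2 + 21*q - 18) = (q - 5)*(q - 2)*(q^2 - 6*q + 9) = (q - 5)*(q - 3)*(q - 2)*(q - 3)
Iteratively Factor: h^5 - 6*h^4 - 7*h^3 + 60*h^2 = (h)*(h^4 - 6*h^3 - 7*h^2 + 60*h) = h*(h - 4)*(h^3 - 2*h^2 - 15*h) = h^2*(h - 4)*(h^2 - 2*h - 15) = h^2*(h - 4)*(h + 3)*(h - 5)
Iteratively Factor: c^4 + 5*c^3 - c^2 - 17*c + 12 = (c + 3)*(c^3 + 2*c^2 - 7*c + 4) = (c - 1)*(c + 3)*(c^2 + 3*c - 4) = (c - 1)^2*(c + 3)*(c + 4)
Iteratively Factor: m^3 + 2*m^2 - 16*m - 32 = (m + 2)*(m^2 - 16) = (m - 4)*(m + 2)*(m + 4)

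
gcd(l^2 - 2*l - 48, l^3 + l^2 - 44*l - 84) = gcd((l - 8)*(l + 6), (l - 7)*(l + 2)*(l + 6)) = l + 6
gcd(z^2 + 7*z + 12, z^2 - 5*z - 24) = z + 3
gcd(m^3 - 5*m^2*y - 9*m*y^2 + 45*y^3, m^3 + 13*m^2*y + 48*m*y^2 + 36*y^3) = 1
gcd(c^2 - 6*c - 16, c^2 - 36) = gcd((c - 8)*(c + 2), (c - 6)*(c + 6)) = 1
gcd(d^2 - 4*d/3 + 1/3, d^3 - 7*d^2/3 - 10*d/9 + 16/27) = d - 1/3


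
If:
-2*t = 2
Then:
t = -1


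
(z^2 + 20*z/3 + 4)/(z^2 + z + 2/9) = 3*(z + 6)/(3*z + 1)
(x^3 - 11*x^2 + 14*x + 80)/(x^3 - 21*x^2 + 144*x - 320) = (x + 2)/(x - 8)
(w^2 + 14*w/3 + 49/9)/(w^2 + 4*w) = (9*w^2 + 42*w + 49)/(9*w*(w + 4))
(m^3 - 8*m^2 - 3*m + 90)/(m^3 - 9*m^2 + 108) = (m - 5)/(m - 6)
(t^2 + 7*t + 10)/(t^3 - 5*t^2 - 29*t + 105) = (t + 2)/(t^2 - 10*t + 21)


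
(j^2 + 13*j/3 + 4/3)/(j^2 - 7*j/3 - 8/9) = 3*(j + 4)/(3*j - 8)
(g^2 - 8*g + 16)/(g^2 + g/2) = 2*(g^2 - 8*g + 16)/(g*(2*g + 1))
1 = 1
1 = 1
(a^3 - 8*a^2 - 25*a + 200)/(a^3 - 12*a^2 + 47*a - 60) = (a^2 - 3*a - 40)/(a^2 - 7*a + 12)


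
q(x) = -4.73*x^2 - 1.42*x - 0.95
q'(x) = -9.46*x - 1.42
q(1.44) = -12.80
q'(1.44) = -15.04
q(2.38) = -31.12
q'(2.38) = -23.93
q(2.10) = -24.79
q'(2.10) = -21.29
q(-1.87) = -14.83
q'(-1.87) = 16.27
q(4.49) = -102.68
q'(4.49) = -43.90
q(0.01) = -0.96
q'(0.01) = -1.51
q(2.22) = -27.41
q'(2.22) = -22.42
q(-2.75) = -32.82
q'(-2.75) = 24.60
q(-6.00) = -162.71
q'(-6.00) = 55.34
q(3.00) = -47.78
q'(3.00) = -29.80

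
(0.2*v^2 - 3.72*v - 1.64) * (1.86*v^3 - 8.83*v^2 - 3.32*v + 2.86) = 0.372*v^5 - 8.6852*v^4 + 29.1332*v^3 + 27.4036*v^2 - 5.1944*v - 4.6904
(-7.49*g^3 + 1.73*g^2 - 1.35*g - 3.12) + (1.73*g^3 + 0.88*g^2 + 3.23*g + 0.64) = -5.76*g^3 + 2.61*g^2 + 1.88*g - 2.48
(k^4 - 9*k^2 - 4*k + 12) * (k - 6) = k^5 - 6*k^4 - 9*k^3 + 50*k^2 + 36*k - 72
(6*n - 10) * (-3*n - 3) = -18*n^2 + 12*n + 30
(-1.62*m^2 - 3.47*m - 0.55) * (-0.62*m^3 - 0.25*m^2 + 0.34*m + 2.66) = 1.0044*m^5 + 2.5564*m^4 + 0.6577*m^3 - 5.3515*m^2 - 9.4172*m - 1.463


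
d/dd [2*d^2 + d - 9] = 4*d + 1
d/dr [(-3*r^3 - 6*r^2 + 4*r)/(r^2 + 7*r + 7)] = (-3*r^4 - 42*r^3 - 109*r^2 - 84*r + 28)/(r^4 + 14*r^3 + 63*r^2 + 98*r + 49)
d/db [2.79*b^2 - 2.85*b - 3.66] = 5.58*b - 2.85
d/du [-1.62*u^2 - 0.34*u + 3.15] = -3.24*u - 0.34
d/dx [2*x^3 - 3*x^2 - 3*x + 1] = 6*x^2 - 6*x - 3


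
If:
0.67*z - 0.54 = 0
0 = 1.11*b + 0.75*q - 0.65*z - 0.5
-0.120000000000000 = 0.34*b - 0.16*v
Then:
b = 0.470588235294118*v - 0.352941176470588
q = 1.8875270705297 - 0.696470588235294*v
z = 0.81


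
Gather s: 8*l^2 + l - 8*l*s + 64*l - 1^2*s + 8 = 8*l^2 + 65*l + s*(-8*l - 1) + 8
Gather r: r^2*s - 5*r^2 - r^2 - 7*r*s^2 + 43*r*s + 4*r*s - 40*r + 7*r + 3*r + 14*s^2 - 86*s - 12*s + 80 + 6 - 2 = r^2*(s - 6) + r*(-7*s^2 + 47*s - 30) + 14*s^2 - 98*s + 84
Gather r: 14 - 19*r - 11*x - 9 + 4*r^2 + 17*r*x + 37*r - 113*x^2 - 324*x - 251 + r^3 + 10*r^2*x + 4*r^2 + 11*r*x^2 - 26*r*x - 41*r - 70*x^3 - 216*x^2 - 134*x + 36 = r^3 + r^2*(10*x + 8) + r*(11*x^2 - 9*x - 23) - 70*x^3 - 329*x^2 - 469*x - 210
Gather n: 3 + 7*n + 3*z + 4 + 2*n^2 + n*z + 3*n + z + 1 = 2*n^2 + n*(z + 10) + 4*z + 8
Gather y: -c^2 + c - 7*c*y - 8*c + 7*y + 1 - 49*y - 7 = -c^2 - 7*c + y*(-7*c - 42) - 6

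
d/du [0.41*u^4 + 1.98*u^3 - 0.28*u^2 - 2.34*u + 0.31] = 1.64*u^3 + 5.94*u^2 - 0.56*u - 2.34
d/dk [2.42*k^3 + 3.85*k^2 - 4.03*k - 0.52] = 7.26*k^2 + 7.7*k - 4.03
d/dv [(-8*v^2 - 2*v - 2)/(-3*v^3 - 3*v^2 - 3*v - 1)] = 4*(-6*v^4 - 3*v^3 + v - 1)/(9*v^6 + 18*v^5 + 27*v^4 + 24*v^3 + 15*v^2 + 6*v + 1)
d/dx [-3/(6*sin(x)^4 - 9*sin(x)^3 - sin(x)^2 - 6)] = 3*(24*sin(x)^2 - 27*sin(x) - 2)*sin(x)*cos(x)/(-6*sin(x)^4 + 9*sin(x)^3 + sin(x)^2 + 6)^2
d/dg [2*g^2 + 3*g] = 4*g + 3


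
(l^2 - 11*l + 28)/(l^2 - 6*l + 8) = (l - 7)/(l - 2)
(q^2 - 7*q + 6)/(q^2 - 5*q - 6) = (q - 1)/(q + 1)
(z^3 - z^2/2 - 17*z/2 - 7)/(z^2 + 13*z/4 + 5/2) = 2*(2*z^2 - 5*z - 7)/(4*z + 5)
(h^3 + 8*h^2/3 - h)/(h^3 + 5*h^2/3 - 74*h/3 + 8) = h*(h + 3)/(h^2 + 2*h - 24)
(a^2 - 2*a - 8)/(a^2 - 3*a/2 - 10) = 2*(a + 2)/(2*a + 5)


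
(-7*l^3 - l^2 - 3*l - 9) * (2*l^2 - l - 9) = -14*l^5 + 5*l^4 + 58*l^3 - 6*l^2 + 36*l + 81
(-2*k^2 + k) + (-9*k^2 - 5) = -11*k^2 + k - 5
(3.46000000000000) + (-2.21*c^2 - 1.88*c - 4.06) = -2.21*c^2 - 1.88*c - 0.6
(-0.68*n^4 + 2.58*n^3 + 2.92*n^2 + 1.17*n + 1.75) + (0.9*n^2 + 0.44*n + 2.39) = -0.68*n^4 + 2.58*n^3 + 3.82*n^2 + 1.61*n + 4.14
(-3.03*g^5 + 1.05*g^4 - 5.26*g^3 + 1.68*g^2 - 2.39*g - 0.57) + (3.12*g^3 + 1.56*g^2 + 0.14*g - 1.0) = -3.03*g^5 + 1.05*g^4 - 2.14*g^3 + 3.24*g^2 - 2.25*g - 1.57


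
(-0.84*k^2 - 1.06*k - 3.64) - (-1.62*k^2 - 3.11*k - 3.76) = 0.78*k^2 + 2.05*k + 0.12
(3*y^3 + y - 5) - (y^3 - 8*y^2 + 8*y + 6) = 2*y^3 + 8*y^2 - 7*y - 11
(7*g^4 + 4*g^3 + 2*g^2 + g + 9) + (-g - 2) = 7*g^4 + 4*g^3 + 2*g^2 + 7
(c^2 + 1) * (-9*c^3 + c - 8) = -9*c^5 - 8*c^3 - 8*c^2 + c - 8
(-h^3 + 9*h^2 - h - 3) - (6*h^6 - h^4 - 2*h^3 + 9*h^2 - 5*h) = -6*h^6 + h^4 + h^3 + 4*h - 3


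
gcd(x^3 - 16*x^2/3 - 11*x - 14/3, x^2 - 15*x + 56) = x - 7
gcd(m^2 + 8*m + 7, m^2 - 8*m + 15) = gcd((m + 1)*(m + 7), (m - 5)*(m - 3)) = 1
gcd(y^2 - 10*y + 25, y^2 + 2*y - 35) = y - 5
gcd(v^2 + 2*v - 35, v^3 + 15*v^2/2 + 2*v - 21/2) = v + 7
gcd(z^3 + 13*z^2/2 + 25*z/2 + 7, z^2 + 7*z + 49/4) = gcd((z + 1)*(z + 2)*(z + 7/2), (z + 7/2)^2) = z + 7/2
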